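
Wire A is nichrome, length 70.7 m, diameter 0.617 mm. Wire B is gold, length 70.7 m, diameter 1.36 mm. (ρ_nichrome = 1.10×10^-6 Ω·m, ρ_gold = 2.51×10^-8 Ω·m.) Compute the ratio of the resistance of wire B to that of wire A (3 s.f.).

0.00470

R ∝ ρL/d², so R_B/R_A = (ρ_B/ρ_A) × (d_A/d_B)²
= (2.51×10^-8/1.10×10^-6) × (0.617/1.36)² = 0.00470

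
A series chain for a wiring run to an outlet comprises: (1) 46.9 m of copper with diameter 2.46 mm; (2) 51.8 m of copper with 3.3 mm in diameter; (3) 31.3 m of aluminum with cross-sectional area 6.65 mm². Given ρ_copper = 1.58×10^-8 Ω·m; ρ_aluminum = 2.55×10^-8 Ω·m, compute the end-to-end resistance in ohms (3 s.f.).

0.372 Ω

Seg 1: A = π(d/2)² = π(1.2300e-03 m)² = 4.753e-06 m²
R_1 = (1.58×10^-8)(46.9)/(4.753e-06) = 0.1559 Ω
Seg 2: A = π(d/2)² = π(1.6500e-03 m)² = 8.553e-06 m²
R_2 = (1.58×10^-8)(51.8)/(8.553e-06) = 0.09569 Ω
Seg 3: A = 6.65 mm² = 6.650e-06 m²
R_3 = (2.55×10^-8)(31.3)/(6.650e-06) = 0.12 Ω
R_total = R_1 + R_2 + R_3 = 0.372 Ω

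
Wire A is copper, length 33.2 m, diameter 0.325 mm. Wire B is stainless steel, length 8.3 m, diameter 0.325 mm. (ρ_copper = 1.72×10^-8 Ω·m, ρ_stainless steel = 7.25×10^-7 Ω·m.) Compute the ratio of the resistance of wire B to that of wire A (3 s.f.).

R ∝ ρL/d², so R_B/R_A = (ρ_B/ρ_A) × (L_B/L_A)
= (7.25×10^-7/1.72×10^-8) × (8.3/33.2) = 10.5

10.5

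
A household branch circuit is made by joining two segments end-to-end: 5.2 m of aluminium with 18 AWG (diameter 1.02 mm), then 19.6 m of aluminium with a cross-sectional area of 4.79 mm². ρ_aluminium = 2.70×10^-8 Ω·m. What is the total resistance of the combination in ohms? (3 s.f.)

0.282 Ω

Segment 1: A = π(1.02/2 mm)² = π(5.1000e-04 m)² = 8.171e-07 m²
R₁ = ρL/A = (2.70×10^-8)(5.2)/(8.171e-07) = 0.1718 Ω
Segment 2: A = 4.79 mm² = 4.790e-06 m²
R₂ = (2.70×10^-8)(19.6)/(4.790e-06) = 0.1105 Ω
R = R₁ + R₂ = 0.282 Ω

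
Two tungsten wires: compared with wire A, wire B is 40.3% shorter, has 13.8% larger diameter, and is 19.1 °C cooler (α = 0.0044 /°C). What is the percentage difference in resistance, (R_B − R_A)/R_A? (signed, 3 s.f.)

-57.8%

R ∝ ρL/d² with ρ ∝ (1+αΔT), so R_B/R_A = (1 − 40.3/100) × (1 + 13.8/100)⁻² × (1 − 0.0044×19.1)
= 0.597 × 0.7722 × 0.916 = 0.4223
(R_B − R_A)/R_A = 0.4223 − 1 = -57.8%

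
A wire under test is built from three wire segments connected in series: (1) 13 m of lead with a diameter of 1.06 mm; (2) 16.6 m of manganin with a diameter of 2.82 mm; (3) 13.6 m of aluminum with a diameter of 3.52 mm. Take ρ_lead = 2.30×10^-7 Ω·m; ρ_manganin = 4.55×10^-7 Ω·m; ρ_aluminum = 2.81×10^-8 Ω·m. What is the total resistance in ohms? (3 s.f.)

4.64 Ω

Seg 1: A = π(d/2)² = π(5.3000e-04 m)² = 8.825e-07 m²
R_1 = (2.30×10^-7)(13)/(8.825e-07) = 3.388 Ω
Seg 2: A = π(d/2)² = π(1.4100e-03 m)² = 6.246e-06 m²
R_2 = (4.55×10^-7)(16.6)/(6.246e-06) = 1.209 Ω
Seg 3: A = π(d/2)² = π(1.7600e-03 m)² = 9.731e-06 m²
R_3 = (2.81×10^-8)(13.6)/(9.731e-06) = 0.03927 Ω
R_total = R_1 + R_2 + R_3 = 4.64 Ω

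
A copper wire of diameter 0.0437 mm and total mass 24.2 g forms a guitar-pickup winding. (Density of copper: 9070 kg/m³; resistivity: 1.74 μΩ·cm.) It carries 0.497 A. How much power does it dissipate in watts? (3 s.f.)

5100 W

ρ = 1.74 μΩ·cm = 1.74×10^-8 Ω·m
A = π(d/2)² = π(2.1850e-05 m)² = 1.4999e-09 m²
L = m/(density·A) = 0.0242/(9070×1.4999e-09) = 1779 m
R = ρL/A = (1.74×10^-8)(1779)/(1.4999e-09) = 20640 Ω
P = I²R = (0.497)² × 20640 = 5100 W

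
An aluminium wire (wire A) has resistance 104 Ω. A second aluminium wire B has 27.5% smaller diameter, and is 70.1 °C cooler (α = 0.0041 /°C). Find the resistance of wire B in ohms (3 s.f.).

R ∝ ρL/d² with ρ ∝ (1+αΔT), so R_B/R_A = (1 − 27.5/100)⁻² × (1 − 0.0041×70.1)
= 1.903 × 0.7126 = 1.356
R_B = 1.356 × 104 = 141 Ω

141 Ω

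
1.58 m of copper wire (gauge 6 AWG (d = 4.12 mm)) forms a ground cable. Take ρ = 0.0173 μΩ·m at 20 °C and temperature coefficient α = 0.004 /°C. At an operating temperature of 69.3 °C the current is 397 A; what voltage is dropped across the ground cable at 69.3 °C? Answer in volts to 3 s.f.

ρ = 0.0173 μΩ·m = 1.73×10^-8 Ω·m
A = π(4.12/2 mm)² = π(2.0600e-03 m)² = 1.333e-05 m²
R₍20₎ = ρL/A = (1.73×10^-8)(1.58)/(1.333e-05) = 0.00205 Ω
R₍69.3₎ = R₍20₎(1 + αΔT) = 0.00205 × (1 + 0.004×49.3) = 0.002455 Ω
V = IR = 397 × 0.002455 = 0.974 V

0.974 V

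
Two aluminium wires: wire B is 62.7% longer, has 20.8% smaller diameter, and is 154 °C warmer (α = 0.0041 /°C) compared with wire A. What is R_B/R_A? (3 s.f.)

R ∝ ρL/d² with ρ ∝ (1+αΔT), so R_B/R_A = (1 + 62.7/100) × (1 − 20.8/100)⁻² × (1 + 0.0041×154)
= 1.627 × 1.594 × 1.631 = 4.23

4.23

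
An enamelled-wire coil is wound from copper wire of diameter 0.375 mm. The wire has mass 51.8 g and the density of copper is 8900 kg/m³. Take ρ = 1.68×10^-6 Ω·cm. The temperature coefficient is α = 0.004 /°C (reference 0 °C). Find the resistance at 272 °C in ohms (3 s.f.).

ρ = 1.68×10^-6 Ω·cm = 1.68×10^-8 Ω·m
A = π(d/2)² = π(1.8750e-04 m)² = 1.1045e-07 m²
L = m/(density·A) = 0.0518/(8900×1.1045e-07) = 52.7 m
R = ρL/A = (1.68×10^-8)(52.7)/(1.1045e-07) = 8.016 Ω
R(272 °C) = 8.016 × (1 + 0.004×272) = 16.7 Ω

16.7 Ω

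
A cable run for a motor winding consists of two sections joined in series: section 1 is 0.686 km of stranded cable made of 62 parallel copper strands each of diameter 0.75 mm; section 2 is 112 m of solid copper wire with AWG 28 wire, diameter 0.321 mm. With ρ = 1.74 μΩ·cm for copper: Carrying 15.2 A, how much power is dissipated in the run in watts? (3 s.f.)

ρ = 1.74 μΩ·cm = 1.74×10^-8 Ω·m
Section 1: A_strand = π(3.7500e-04)² = 4.418e-07 m²; R₁ = ρL/(N·A_s) = (1.74×10^-8)(686)/(62×4.418e-07) = 0.4358 Ω
Section 2: A = π(0.321/2 mm)² = π(1.6050e-04 m)² = 8.093e-08 m²
R₂ = (1.74×10^-8)(112)/(8.093e-08) = 24.08 Ω
R = R₁ + R₂ = 24.52 Ω
P = I²R = (15.2)² × 24.52 = 5660 W

5660 W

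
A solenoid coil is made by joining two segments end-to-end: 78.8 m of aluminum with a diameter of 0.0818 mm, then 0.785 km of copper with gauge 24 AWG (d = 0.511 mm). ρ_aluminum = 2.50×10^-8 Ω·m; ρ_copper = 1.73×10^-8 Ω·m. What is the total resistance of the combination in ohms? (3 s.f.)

441 Ω

Segment 1: A = π(d/2)² = π(4.0900e-05 m)² = 5.255e-09 m²
R₁ = ρL/A = (2.50×10^-8)(78.8)/(5.255e-09) = 374.9 Ω
Segment 2: A = π(0.511/2 mm)² = π(2.5550e-04 m)² = 2.051e-07 m²
R₂ = (1.73×10^-8)(785)/(2.051e-07) = 66.22 Ω
R = R₁ + R₂ = 441 Ω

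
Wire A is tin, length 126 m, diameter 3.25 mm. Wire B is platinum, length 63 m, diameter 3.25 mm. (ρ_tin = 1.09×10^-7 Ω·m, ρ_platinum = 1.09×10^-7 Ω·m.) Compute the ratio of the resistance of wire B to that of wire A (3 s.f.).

0.500

R ∝ ρL/d², so R_B/R_A = (ρ_B/ρ_A) × (L_B/L_A)
= (1.09×10^-7/1.09×10^-7) × (63/126) = 0.500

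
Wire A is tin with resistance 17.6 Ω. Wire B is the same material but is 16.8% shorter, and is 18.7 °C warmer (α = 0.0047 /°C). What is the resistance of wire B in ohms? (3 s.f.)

15.9 Ω

R ∝ ρL/d² with ρ ∝ (1+αΔT), so R_B/R_A = (1 − 16.8/100) × (1 + 0.0047×18.7)
= 0.832 × 1.088 = 0.9051
R_B = 0.9051 × 17.6 = 15.9 Ω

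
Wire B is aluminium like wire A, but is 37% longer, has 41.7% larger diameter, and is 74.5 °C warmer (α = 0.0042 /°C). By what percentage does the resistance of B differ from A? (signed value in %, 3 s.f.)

-10.4%

R ∝ ρL/d² with ρ ∝ (1+αΔT), so R_B/R_A = (1 + 37/100) × (1 + 41.7/100)⁻² × (1 + 0.0042×74.5)
= 1.37 × 0.498 × 1.313 = 0.8958
(R_B − R_A)/R_A = 0.8958 − 1 = -10.4%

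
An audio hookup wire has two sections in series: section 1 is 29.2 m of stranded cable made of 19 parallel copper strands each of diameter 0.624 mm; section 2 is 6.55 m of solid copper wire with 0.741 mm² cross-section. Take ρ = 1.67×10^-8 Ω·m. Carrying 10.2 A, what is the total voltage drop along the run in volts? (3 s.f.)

Section 1: A_strand = π(3.1200e-04)² = 3.058e-07 m²; R₁ = ρL/(N·A_s) = (1.67×10^-8)(29.2)/(19×3.058e-07) = 0.08392 Ω
Section 2: A = 0.741 mm² = 7.410e-07 m²
R₂ = (1.67×10^-8)(6.55)/(7.410e-07) = 0.1476 Ω
R = R₁ + R₂ = 0.2315 Ω
V = IR = 10.2 × 0.2315 = 2.36 V

2.36 V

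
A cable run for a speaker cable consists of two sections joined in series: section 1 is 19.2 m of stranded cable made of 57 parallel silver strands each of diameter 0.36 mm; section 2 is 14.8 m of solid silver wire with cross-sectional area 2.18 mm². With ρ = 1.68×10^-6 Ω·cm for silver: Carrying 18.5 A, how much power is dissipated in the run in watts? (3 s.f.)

58.1 W

ρ = 1.68×10^-6 Ω·cm = 1.68×10^-8 Ω·m
Section 1: A_strand = π(1.8000e-04)² = 1.018e-07 m²; R₁ = ρL/(N·A_s) = (1.68×10^-8)(19.2)/(57×1.018e-07) = 0.0556 Ω
Section 2: A = 2.18 mm² = 2.180e-06 m²
R₂ = (1.68×10^-8)(14.8)/(2.180e-06) = 0.1141 Ω
R = R₁ + R₂ = 0.1697 Ω
P = I²R = (18.5)² × 0.1697 = 58.1 W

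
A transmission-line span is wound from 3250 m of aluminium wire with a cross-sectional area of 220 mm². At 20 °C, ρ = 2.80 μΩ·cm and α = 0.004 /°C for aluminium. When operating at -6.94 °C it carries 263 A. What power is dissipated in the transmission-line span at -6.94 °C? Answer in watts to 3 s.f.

25500 W

ρ = 2.80 μΩ·cm = 2.80×10^-8 Ω·m
A = 220 mm² = 2.200e-04 m²
R₍20₎ = ρL/A = (2.80×10^-8)(3250)/(2.200e-04) = 0.4136 Ω
R₍-6.94₎ = R₍20₎(1 + αΔT) = 0.4136 × (1 + 0.004×-26.9) = 0.3691 Ω
P = I²R = (263)² × 0.3691 = 25500 W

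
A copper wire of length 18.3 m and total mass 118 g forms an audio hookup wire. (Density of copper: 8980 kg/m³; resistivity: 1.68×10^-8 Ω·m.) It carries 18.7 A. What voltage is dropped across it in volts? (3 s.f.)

A = m/(density·L) = 0.118/(8980×18.3) = 7.1805e-07 m²
R = ρL/A = (1.68×10^-8)(18.3)/(7.1805e-07) = 0.4282 Ω
V = IR = 18.7 × 0.4282 = 8.01 V

8.01 V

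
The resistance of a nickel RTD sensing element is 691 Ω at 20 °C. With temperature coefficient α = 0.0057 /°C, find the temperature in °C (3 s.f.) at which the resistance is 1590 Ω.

248 °C

R = R₀(1 + α(T − T₀)) ⇒ T = T₀ + (R/R₀ − 1)/α
T = 20 + (1590/691 − 1)/0.0057 = 20 + (1.301)/0.0057 = 248 °C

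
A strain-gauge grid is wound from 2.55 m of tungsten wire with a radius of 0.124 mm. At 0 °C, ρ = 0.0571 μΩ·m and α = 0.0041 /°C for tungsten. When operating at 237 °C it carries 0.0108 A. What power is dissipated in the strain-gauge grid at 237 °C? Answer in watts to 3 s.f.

6.93×10^-4 W

ρ = 0.0571 μΩ·m = 5.71×10^-8 Ω·m
A = πr² = π(1.2400e-04 m)² = 4.831e-08 m²
R₍0₎ = ρL/A = (5.71×10^-8)(2.55)/(4.831e-08) = 3.014 Ω
R₍237₎ = R₍0₎(1 + αΔT) = 3.014 × (1 + 0.0041×237) = 5.943 Ω
P = I²R = (0.0108)² × 5.943 = 6.93×10^-4 W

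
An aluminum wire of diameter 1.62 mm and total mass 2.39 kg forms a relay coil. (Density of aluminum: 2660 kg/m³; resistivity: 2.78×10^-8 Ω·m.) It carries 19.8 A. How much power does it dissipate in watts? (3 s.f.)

A = π(d/2)² = π(8.1000e-04 m)² = 2.0612e-06 m²
L = m/(density·A) = 2.39/(2660×2.0612e-06) = 435.9 m
R = ρL/A = (2.78×10^-8)(435.9)/(2.0612e-06) = 5.879 Ω
P = I²R = (19.8)² × 5.879 = 2300 W

2300 W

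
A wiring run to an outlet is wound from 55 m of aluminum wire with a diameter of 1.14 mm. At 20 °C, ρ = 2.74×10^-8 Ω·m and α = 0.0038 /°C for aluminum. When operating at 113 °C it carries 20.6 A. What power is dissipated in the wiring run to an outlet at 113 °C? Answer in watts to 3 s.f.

A = π(d/2)² = π(5.7000e-04 m)² = 1.021e-06 m²
R₍20₎ = ρL/A = (2.74×10^-8)(55)/(1.021e-06) = 1.476 Ω
R₍113₎ = R₍20₎(1 + αΔT) = 1.476 × (1 + 0.0038×93) = 1.998 Ω
P = I²R = (20.6)² × 1.998 = 848 W

848 W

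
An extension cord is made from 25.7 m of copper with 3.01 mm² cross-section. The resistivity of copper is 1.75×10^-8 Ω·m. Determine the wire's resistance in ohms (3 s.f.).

0.149 Ω

A = 3.01 mm² = 3.010e-06 m²
R = ρL/A = (1.75×10^-8)(25.7 m)/(3.010e-06 m²) = 0.149 Ω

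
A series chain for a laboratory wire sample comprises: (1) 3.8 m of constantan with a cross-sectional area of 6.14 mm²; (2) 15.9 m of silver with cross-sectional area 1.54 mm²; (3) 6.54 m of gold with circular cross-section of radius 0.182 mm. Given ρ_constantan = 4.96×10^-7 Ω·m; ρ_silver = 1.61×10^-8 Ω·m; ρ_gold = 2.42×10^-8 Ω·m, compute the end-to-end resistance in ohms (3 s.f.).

Seg 1: A = 6.14 mm² = 6.140e-06 m²
R_1 = (4.96×10^-7)(3.8)/(6.140e-06) = 0.307 Ω
Seg 2: A = 1.54 mm² = 1.540e-06 m²
R_2 = (1.61×10^-8)(15.9)/(1.540e-06) = 0.1662 Ω
Seg 3: A = πr² = π(1.8200e-04 m)² = 1.041e-07 m²
R_3 = (2.42×10^-8)(6.54)/(1.041e-07) = 1.521 Ω
R_total = R_1 + R_2 + R_3 = 1.99 Ω

1.99 Ω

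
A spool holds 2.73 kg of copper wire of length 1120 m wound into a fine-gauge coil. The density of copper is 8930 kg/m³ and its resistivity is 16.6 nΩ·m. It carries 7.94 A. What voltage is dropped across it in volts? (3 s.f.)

ρ = 16.6 nΩ·m = 1.66×10^-8 Ω·m
A = m/(density·L) = 2.73/(8930×1120) = 2.7296e-07 m²
R = ρL/A = (1.66×10^-8)(1120)/(2.7296e-07) = 68.11 Ω
V = IR = 7.94 × 68.11 = 541 V

541 V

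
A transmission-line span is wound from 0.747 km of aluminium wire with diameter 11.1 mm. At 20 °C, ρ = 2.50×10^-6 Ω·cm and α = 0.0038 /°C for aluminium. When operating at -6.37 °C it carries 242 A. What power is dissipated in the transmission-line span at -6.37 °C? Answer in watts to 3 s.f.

10200 W

ρ = 2.50×10^-6 Ω·cm = 2.50×10^-8 Ω·m
A = π(d/2)² = π(5.5500e-03 m)² = 9.677e-05 m²
R₍20₎ = ρL/A = (2.50×10^-8)(747)/(9.677e-05) = 0.193 Ω
R₍-6.37₎ = R₍20₎(1 + αΔT) = 0.193 × (1 + 0.0038×-26.4) = 0.1736 Ω
P = I²R = (242)² × 0.1736 = 10200 W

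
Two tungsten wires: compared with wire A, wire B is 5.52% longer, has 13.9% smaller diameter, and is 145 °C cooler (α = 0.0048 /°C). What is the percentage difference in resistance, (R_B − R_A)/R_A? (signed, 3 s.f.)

R ∝ ρL/d² with ρ ∝ (1+αΔT), so R_B/R_A = (1 + 5.52/100) × (1 − 13.9/100)⁻² × (1 − 0.0048×145)
= 1.055 × 1.349 × 0.304 = 0.4327
(R_B − R_A)/R_A = 0.4327 − 1 = -56.7%

-56.7%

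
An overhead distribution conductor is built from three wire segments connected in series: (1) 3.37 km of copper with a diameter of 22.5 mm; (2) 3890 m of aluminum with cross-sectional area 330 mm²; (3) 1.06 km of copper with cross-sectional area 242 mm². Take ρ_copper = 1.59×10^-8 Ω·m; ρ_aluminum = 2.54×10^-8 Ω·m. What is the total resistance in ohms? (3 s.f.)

Seg 1: A = π(d/2)² = π(1.1250e-02 m)² = 3.976e-04 m²
R_1 = (1.59×10^-8)(3370)/(3.976e-04) = 0.1348 Ω
Seg 2: A = 330 mm² = 3.300e-04 m²
R_2 = (2.54×10^-8)(3890)/(3.300e-04) = 0.2994 Ω
Seg 3: A = 242 mm² = 2.420e-04 m²
R_3 = (1.59×10^-8)(1060)/(2.420e-04) = 0.06964 Ω
R_total = R_1 + R_2 + R_3 = 0.504 Ω

0.504 Ω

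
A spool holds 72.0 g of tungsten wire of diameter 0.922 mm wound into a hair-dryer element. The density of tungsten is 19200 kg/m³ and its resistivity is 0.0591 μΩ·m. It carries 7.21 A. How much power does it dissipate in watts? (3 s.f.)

25.8 W

ρ = 0.0591 μΩ·m = 5.91×10^-8 Ω·m
A = π(d/2)² = π(4.6100e-04 m)² = 6.6765e-07 m²
L = m/(density·A) = 0.072/(19200×6.6765e-07) = 5.617 m
R = ρL/A = (5.91×10^-8)(5.617)/(6.6765e-07) = 0.4972 Ω
P = I²R = (7.21)² × 0.4972 = 25.8 W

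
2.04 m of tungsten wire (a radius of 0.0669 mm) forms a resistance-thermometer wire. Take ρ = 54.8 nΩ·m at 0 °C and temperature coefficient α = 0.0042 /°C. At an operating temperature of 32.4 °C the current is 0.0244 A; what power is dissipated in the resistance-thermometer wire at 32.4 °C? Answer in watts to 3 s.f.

0.00538 W

ρ = 54.8 nΩ·m = 5.48×10^-8 Ω·m
A = πr² = π(6.6900e-05 m)² = 1.406e-08 m²
R₍0₎ = ρL/A = (5.48×10^-8)(2.04)/(1.406e-08) = 7.951 Ω
R₍32.4₎ = R₍0₎(1 + αΔT) = 7.951 × (1 + 0.0042×32.4) = 9.033 Ω
P = I²R = (0.0244)² × 9.033 = 0.00538 W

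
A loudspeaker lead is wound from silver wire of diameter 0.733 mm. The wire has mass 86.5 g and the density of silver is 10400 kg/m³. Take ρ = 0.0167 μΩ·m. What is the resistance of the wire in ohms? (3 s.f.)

ρ = 0.0167 μΩ·m = 1.67×10^-8 Ω·m
A = π(d/2)² = π(3.6650e-04 m)² = 4.2199e-07 m²
L = m/(density·A) = 0.0865/(10400×4.2199e-07) = 19.71 m
R = ρL/A = (1.67×10^-8)(19.71)/(4.2199e-07) = 0.780 Ω

0.780 Ω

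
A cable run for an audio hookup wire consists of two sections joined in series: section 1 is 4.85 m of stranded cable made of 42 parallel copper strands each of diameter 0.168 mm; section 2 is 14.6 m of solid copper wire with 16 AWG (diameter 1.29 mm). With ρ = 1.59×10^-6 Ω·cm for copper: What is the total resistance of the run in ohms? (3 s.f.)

0.260 Ω

ρ = 1.59×10^-6 Ω·cm = 1.59×10^-8 Ω·m
Section 1: A_strand = π(8.4000e-05)² = 2.217e-08 m²; R₁ = ρL/(N·A_s) = (1.59×10^-8)(4.85)/(42×2.217e-08) = 0.08283 Ω
Section 2: A = π(1.29/2 mm)² = π(6.4500e-04 m)² = 1.307e-06 m²
R₂ = (1.59×10^-8)(14.6)/(1.307e-06) = 0.1776 Ω
R = R₁ + R₂ = 0.260 Ω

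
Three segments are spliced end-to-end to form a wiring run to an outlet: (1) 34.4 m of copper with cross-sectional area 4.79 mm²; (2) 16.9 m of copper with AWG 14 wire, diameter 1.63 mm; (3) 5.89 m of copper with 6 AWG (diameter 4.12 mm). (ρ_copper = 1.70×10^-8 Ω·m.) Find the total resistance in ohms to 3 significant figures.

0.267 Ω

Seg 1: A = 4.79 mm² = 4.790e-06 m²
R_1 = (1.70×10^-8)(34.4)/(4.790e-06) = 0.1221 Ω
Seg 2: A = π(1.63/2 mm)² = π(8.1500e-04 m)² = 2.087e-06 m²
R_2 = (1.70×10^-8)(16.9)/(2.087e-06) = 0.1377 Ω
Seg 3: A = π(4.12/2 mm)² = π(2.0600e-03 m)² = 1.333e-05 m²
R_3 = (1.70×10^-8)(5.89)/(1.333e-05) = 0.007511 Ω
R_total = R_1 + R_2 + R_3 = 0.267 Ω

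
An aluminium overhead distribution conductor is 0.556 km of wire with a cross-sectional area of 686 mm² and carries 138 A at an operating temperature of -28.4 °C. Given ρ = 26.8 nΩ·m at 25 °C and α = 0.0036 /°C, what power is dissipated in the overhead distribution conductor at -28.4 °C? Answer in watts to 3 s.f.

334 W

ρ = 26.8 nΩ·m = 2.68×10^-8 Ω·m
A = 686 mm² = 6.860e-04 m²
R₍25₎ = ρL/A = (2.68×10^-8)(556)/(6.860e-04) = 0.02172 Ω
R₍-28.4₎ = R₍25₎(1 + αΔT) = 0.02172 × (1 + 0.0036×-53.4) = 0.01755 Ω
P = I²R = (138)² × 0.01755 = 334 W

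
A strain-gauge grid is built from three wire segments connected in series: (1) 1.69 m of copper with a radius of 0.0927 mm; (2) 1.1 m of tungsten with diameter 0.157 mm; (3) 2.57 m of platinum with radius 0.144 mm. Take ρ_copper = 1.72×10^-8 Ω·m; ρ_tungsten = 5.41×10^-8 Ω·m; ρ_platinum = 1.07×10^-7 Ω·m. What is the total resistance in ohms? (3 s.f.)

8.37 Ω

Seg 1: A = πr² = π(9.2700e-05 m)² = 2.700e-08 m²
R_1 = (1.72×10^-8)(1.69)/(2.700e-08) = 1.077 Ω
Seg 2: A = π(d/2)² = π(7.8500e-05 m)² = 1.936e-08 m²
R_2 = (5.41×10^-8)(1.1)/(1.936e-08) = 3.074 Ω
Seg 3: A = πr² = π(1.4400e-04 m)² = 6.514e-08 m²
R_3 = (1.07×10^-7)(2.57)/(6.514e-08) = 4.221 Ω
R_total = R_1 + R_2 + R_3 = 8.37 Ω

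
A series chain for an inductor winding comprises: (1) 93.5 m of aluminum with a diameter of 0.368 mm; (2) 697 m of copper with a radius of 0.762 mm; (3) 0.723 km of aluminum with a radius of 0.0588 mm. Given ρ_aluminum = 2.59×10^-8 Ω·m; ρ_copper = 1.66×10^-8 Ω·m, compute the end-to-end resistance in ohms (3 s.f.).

1750 Ω

Seg 1: A = π(d/2)² = π(1.8400e-04 m)² = 1.064e-07 m²
R_1 = (2.59×10^-8)(93.5)/(1.064e-07) = 22.77 Ω
Seg 2: A = πr² = π(7.6200e-04 m)² = 1.824e-06 m²
R_2 = (1.66×10^-8)(697)/(1.824e-06) = 6.343 Ω
Seg 3: A = πr² = π(5.8800e-05 m)² = 1.086e-08 m²
R_3 = (2.59×10^-8)(723)/(1.086e-08) = 1724 Ω
R_total = R_1 + R_2 + R_3 = 1750 Ω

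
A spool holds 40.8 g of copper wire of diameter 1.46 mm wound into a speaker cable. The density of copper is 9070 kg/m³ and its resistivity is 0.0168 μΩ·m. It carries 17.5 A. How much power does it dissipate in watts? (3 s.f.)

8.26 W

ρ = 0.0168 μΩ·m = 1.68×10^-8 Ω·m
A = π(d/2)² = π(7.3000e-04 m)² = 1.6742e-06 m²
L = m/(density·A) = 0.0408/(9070×1.6742e-06) = 2.687 m
R = ρL/A = (1.68×10^-8)(2.687)/(1.6742e-06) = 0.02696 Ω
P = I²R = (17.5)² × 0.02696 = 8.26 W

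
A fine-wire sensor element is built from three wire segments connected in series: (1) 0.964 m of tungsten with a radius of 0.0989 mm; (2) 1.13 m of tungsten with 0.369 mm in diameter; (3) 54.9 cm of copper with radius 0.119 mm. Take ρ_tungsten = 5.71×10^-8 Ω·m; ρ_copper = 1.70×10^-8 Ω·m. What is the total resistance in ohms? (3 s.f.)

Seg 1: A = πr² = π(9.8900e-05 m)² = 3.073e-08 m²
R_1 = (5.71×10^-8)(0.964)/(3.073e-08) = 1.791 Ω
Seg 2: A = π(d/2)² = π(1.8450e-04 m)² = 1.069e-07 m²
R_2 = (5.71×10^-8)(1.13)/(1.069e-07) = 0.6034 Ω
Seg 3: A = πr² = π(1.1900e-04 m)² = 4.449e-08 m²
R_3 = (1.70×10^-8)(0.549)/(4.449e-08) = 0.2098 Ω
R_total = R_1 + R_2 + R_3 = 2.60 Ω

2.60 Ω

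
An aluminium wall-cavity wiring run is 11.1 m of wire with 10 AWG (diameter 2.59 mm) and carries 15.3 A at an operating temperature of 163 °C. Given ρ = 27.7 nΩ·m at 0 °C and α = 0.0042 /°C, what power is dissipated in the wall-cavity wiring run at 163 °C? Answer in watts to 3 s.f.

ρ = 27.7 nΩ·m = 2.77×10^-8 Ω·m
A = π(2.59/2 mm)² = π(1.2950e-03 m)² = 5.269e-06 m²
R₍0₎ = ρL/A = (2.77×10^-8)(11.1)/(5.269e-06) = 0.05836 Ω
R₍163₎ = R₍0₎(1 + αΔT) = 0.05836 × (1 + 0.0042×163) = 0.09831 Ω
P = I²R = (15.3)² × 0.09831 = 23.0 W

23.0 W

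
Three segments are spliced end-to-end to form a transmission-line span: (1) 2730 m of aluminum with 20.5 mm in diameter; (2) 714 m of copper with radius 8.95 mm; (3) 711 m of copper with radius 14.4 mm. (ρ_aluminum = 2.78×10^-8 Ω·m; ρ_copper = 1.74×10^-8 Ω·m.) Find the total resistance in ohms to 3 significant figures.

0.298 Ω

Seg 1: A = π(d/2)² = π(1.0250e-02 m)² = 3.301e-04 m²
R_1 = (2.78×10^-8)(2730)/(3.301e-04) = 0.2299 Ω
Seg 2: A = πr² = π(8.9500e-03 m)² = 2.516e-04 m²
R_2 = (1.74×10^-8)(714)/(2.516e-04) = 0.04937 Ω
Seg 3: A = πr² = π(1.4400e-02 m)² = 6.514e-04 m²
R_3 = (1.74×10^-8)(711)/(6.514e-04) = 0.01899 Ω
R_total = R_1 + R_2 + R_3 = 0.298 Ω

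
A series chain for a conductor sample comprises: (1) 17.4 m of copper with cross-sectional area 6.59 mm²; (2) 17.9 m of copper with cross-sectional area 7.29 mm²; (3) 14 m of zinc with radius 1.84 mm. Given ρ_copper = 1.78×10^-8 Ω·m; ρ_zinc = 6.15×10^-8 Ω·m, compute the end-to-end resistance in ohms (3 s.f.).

Seg 1: A = 6.59 mm² = 6.590e-06 m²
R_1 = (1.78×10^-8)(17.4)/(6.590e-06) = 0.047 Ω
Seg 2: A = 7.29 mm² = 7.290e-06 m²
R_2 = (1.78×10^-8)(17.9)/(7.290e-06) = 0.04371 Ω
Seg 3: A = πr² = π(1.8400e-03 m)² = 1.064e-05 m²
R_3 = (6.15×10^-8)(14)/(1.064e-05) = 0.08095 Ω
R_total = R_1 + R_2 + R_3 = 0.172 Ω

0.172 Ω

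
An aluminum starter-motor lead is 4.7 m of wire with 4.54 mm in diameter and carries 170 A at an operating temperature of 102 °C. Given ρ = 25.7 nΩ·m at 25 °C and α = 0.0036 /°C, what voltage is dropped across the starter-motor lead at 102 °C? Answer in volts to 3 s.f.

ρ = 25.7 nΩ·m = 2.57×10^-8 Ω·m
A = π(d/2)² = π(2.2700e-03 m)² = 1.619e-05 m²
R₍25₎ = ρL/A = (2.57×10^-8)(4.7)/(1.619e-05) = 0.007462 Ω
R₍102₎ = R₍25₎(1 + αΔT) = 0.007462 × (1 + 0.0036×77) = 0.00953 Ω
V = IR = 170 × 0.00953 = 1.62 V

1.62 V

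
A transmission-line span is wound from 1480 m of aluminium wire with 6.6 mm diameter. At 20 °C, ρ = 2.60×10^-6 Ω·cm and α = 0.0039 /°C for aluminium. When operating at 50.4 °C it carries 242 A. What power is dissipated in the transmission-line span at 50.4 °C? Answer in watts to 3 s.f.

ρ = 2.60×10^-6 Ω·cm = 2.60×10^-8 Ω·m
A = π(d/2)² = π(3.3000e-03 m)² = 3.421e-05 m²
R₍20₎ = ρL/A = (2.60×10^-8)(1480)/(3.421e-05) = 1.125 Ω
R₍50.4₎ = R₍20₎(1 + αΔT) = 1.125 × (1 + 0.0039×30.4) = 1.258 Ω
P = I²R = (242)² × 1.258 = 73700 W

73700 W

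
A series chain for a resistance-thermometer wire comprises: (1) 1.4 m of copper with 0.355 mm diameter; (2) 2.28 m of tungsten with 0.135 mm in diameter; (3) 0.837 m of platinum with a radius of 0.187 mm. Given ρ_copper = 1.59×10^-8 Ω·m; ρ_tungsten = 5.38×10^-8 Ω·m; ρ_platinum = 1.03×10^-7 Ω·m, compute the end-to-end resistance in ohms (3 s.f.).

Seg 1: A = π(d/2)² = π(1.7750e-04 m)² = 9.898e-08 m²
R_1 = (1.59×10^-8)(1.4)/(9.898e-08) = 0.2249 Ω
Seg 2: A = π(d/2)² = π(6.7500e-05 m)² = 1.431e-08 m²
R_2 = (5.38×10^-8)(2.28)/(1.431e-08) = 8.57 Ω
Seg 3: A = πr² = π(1.8700e-04 m)² = 1.099e-07 m²
R_3 = (1.03×10^-7)(0.837)/(1.099e-07) = 0.7847 Ω
R_total = R_1 + R_2 + R_3 = 9.58 Ω

9.58 Ω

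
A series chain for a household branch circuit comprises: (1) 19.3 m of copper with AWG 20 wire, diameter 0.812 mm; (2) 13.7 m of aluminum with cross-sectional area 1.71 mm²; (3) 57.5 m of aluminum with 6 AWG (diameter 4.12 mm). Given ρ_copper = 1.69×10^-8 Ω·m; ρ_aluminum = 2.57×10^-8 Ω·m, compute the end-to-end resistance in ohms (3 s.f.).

0.947 Ω

Seg 1: A = π(0.812/2 mm)² = π(4.0600e-04 m)² = 5.178e-07 m²
R_1 = (1.69×10^-8)(19.3)/(5.178e-07) = 0.6299 Ω
Seg 2: A = 1.71 mm² = 1.710e-06 m²
R_2 = (2.57×10^-8)(13.7)/(1.710e-06) = 0.2059 Ω
Seg 3: A = π(4.12/2 mm)² = π(2.0600e-03 m)² = 1.333e-05 m²
R_3 = (2.57×10^-8)(57.5)/(1.333e-05) = 0.1108 Ω
R_total = R_1 + R_2 + R_3 = 0.947 Ω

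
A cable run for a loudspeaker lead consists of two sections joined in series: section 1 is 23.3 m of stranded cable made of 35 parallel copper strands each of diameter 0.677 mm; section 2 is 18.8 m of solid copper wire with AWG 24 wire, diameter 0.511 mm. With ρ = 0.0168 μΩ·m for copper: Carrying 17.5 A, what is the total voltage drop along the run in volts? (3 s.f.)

27.5 V

ρ = 0.0168 μΩ·m = 1.68×10^-8 Ω·m
Section 1: A_strand = π(3.3850e-04)² = 3.600e-07 m²; R₁ = ρL/(N·A_s) = (1.68×10^-8)(23.3)/(35×3.600e-07) = 0.03107 Ω
Section 2: A = π(0.511/2 mm)² = π(2.5550e-04 m)² = 2.051e-07 m²
R₂ = (1.68×10^-8)(18.8)/(2.051e-07) = 1.54 Ω
R = R₁ + R₂ = 1.571 Ω
V = IR = 17.5 × 1.571 = 27.5 V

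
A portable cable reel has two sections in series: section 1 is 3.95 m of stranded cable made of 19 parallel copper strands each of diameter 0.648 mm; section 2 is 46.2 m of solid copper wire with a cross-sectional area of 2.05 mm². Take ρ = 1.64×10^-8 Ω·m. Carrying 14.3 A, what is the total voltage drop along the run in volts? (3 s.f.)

5.43 V

Section 1: A_strand = π(3.2400e-04)² = 3.298e-07 m²; R₁ = ρL/(N·A_s) = (1.64×10^-8)(3.95)/(19×3.298e-07) = 0.01034 Ω
Section 2: A = 2.05 mm² = 2.050e-06 m²
R₂ = (1.64×10^-8)(46.2)/(2.050e-06) = 0.3696 Ω
R = R₁ + R₂ = 0.3799 Ω
V = IR = 14.3 × 0.3799 = 5.43 V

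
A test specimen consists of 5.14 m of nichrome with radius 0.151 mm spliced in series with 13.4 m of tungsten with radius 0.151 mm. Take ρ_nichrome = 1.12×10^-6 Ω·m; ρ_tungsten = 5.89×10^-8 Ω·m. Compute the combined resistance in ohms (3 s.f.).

91.4 Ω

Segment 1: A = πr² = π(1.5100e-04 m)² = 7.163e-08 m²
R₁ = ρL/A = (1.12×10^-6)(5.14)/(7.163e-08) = 80.37 Ω
R₂ = (5.89×10^-8)(13.4)/(7.163e-08) = 11.02 Ω
R = R₁ + R₂ = 91.4 Ω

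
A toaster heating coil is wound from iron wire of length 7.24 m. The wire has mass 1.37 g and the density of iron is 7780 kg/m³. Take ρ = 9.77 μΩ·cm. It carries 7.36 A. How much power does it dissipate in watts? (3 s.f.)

1580 W

ρ = 9.77 μΩ·cm = 9.77×10^-8 Ω·m
A = m/(density·L) = 0.00137/(7780×7.24) = 2.4322e-08 m²
R = ρL/A = (9.77×10^-8)(7.24)/(2.4322e-08) = 29.08 Ω
P = I²R = (7.36)² × 29.08 = 1580 W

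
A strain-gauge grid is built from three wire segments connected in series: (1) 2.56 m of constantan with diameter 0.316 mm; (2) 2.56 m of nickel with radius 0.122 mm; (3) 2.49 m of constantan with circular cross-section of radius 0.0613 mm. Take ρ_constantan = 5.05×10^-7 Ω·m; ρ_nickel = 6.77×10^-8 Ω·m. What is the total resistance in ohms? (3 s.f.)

Seg 1: A = π(d/2)² = π(1.5800e-04 m)² = 7.843e-08 m²
R_1 = (5.05×10^-7)(2.56)/(7.843e-08) = 16.48 Ω
Seg 2: A = πr² = π(1.2200e-04 m)² = 4.676e-08 m²
R_2 = (6.77×10^-8)(2.56)/(4.676e-08) = 3.706 Ω
Seg 3: A = πr² = π(6.1300e-05 m)² = 1.181e-08 m²
R_3 = (5.05×10^-7)(2.49)/(1.181e-08) = 106.5 Ω
R_total = R_1 + R_2 + R_3 = 127 Ω

127 Ω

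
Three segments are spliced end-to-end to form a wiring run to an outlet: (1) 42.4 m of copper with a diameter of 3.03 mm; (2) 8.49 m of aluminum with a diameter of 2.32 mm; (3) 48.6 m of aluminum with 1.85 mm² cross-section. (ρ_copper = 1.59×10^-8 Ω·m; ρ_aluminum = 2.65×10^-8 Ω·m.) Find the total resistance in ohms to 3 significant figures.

Seg 1: A = π(d/2)² = π(1.5150e-03 m)² = 7.211e-06 m²
R_1 = (1.59×10^-8)(42.4)/(7.211e-06) = 0.09349 Ω
Seg 2: A = π(d/2)² = π(1.1600e-03 m)² = 4.227e-06 m²
R_2 = (2.65×10^-8)(8.49)/(4.227e-06) = 0.05322 Ω
Seg 3: A = 1.85 mm² = 1.850e-06 m²
R_3 = (2.65×10^-8)(48.6)/(1.850e-06) = 0.6962 Ω
R_total = R_1 + R_2 + R_3 = 0.843 Ω

0.843 Ω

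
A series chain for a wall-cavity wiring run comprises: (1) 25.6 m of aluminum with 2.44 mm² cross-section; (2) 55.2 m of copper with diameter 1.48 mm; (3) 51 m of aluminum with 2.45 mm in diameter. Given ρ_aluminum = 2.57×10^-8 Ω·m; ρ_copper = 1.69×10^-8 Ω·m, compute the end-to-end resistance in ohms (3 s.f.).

1.09 Ω

Seg 1: A = 2.44 mm² = 2.440e-06 m²
R_1 = (2.57×10^-8)(25.6)/(2.440e-06) = 0.2696 Ω
Seg 2: A = π(d/2)² = π(7.4000e-04 m)² = 1.720e-06 m²
R_2 = (1.69×10^-8)(55.2)/(1.720e-06) = 0.5423 Ω
Seg 3: A = π(d/2)² = π(1.2250e-03 m)² = 4.714e-06 m²
R_3 = (2.57×10^-8)(51)/(4.714e-06) = 0.278 Ω
R_total = R_1 + R_2 + R_3 = 1.09 Ω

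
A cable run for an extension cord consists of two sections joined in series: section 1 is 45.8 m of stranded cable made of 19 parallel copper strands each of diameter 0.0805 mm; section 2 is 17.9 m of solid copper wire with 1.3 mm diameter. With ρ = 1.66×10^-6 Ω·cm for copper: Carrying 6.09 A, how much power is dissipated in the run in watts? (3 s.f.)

ρ = 1.66×10^-6 Ω·cm = 1.66×10^-8 Ω·m
Section 1: A_strand = π(4.0250e-05)² = 5.090e-09 m²; R₁ = ρL/(N·A_s) = (1.66×10^-8)(45.8)/(19×5.090e-09) = 7.862 Ω
Section 2: A = π(d/2)² = π(6.5000e-04 m)² = 1.327e-06 m²
R₂ = (1.66×10^-8)(17.9)/(1.327e-06) = 0.2239 Ω
R = R₁ + R₂ = 8.086 Ω
P = I²R = (6.09)² × 8.086 = 300 W

300 W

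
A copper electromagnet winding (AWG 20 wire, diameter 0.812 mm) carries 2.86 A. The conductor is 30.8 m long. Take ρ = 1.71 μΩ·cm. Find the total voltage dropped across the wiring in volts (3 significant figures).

ρ = 1.71 μΩ·cm = 1.71×10^-8 Ω·m
A = π(0.812/2 mm)² = π(4.0600e-04 m)² = 5.178e-07 m²
R = ρL/A = (1.71×10^-8)(30.8)/(5.178e-07) = 1.017 Ω
V = IR = 2.86 × 1.017 = 2.91 V

2.91 V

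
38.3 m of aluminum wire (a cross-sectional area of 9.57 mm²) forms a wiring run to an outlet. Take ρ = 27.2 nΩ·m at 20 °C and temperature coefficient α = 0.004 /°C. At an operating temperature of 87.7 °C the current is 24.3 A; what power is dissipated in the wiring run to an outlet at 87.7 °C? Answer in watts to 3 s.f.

ρ = 27.2 nΩ·m = 2.72×10^-8 Ω·m
A = 9.57 mm² = 9.570e-06 m²
R₍20₎ = ρL/A = (2.72×10^-8)(38.3)/(9.570e-06) = 0.1089 Ω
R₍87.7₎ = R₍20₎(1 + αΔT) = 0.1089 × (1 + 0.004×67.7) = 0.1383 Ω
P = I²R = (24.3)² × 0.1383 = 81.7 W

81.7 W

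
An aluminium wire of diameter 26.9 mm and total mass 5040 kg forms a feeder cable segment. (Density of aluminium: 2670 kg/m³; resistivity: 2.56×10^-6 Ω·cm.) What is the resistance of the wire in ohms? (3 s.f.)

ρ = 2.56×10^-6 Ω·cm = 2.56×10^-8 Ω·m
A = π(d/2)² = π(1.3450e-02 m)² = 5.6832e-04 m²
L = m/(density·A) = 5040/(2670×5.6832e-04) = 3321 m
R = ρL/A = (2.56×10^-8)(3321)/(5.6832e-04) = 0.150 Ω

0.150 Ω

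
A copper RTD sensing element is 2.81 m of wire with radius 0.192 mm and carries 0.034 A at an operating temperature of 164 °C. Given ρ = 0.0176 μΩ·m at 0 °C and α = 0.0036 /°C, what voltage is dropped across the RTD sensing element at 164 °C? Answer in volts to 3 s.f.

ρ = 0.0176 μΩ·m = 1.76×10^-8 Ω·m
A = πr² = π(1.9200e-04 m)² = 1.158e-07 m²
R₍0₎ = ρL/A = (1.76×10^-8)(2.81)/(1.158e-07) = 0.427 Ω
R₍164₎ = R₍0₎(1 + αΔT) = 0.427 × (1 + 0.0036×164) = 0.6792 Ω
V = IR = 0.034 × 0.6792 = 0.0231 V

0.0231 V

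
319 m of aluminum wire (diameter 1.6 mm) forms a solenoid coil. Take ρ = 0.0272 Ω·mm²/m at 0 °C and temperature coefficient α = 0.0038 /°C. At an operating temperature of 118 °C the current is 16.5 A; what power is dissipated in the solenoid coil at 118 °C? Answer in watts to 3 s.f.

ρ = 0.0272 Ω·mm²/m = 2.72×10^-8 Ω·m
A = π(d/2)² = π(8.0000e-04 m)² = 2.011e-06 m²
R₍0₎ = ρL/A = (2.72×10^-8)(319)/(2.011e-06) = 4.315 Ω
R₍118₎ = R₍0₎(1 + αΔT) = 4.315 × (1 + 0.0038×118) = 6.251 Ω
P = I²R = (16.5)² × 6.251 = 1700 W

1700 W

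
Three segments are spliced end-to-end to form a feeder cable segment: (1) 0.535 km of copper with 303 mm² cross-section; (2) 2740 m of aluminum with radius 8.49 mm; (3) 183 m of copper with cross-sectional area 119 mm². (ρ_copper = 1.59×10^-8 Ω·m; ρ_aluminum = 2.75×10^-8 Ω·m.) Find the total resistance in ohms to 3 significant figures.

0.385 Ω

Seg 1: A = 303 mm² = 3.030e-04 m²
R_1 = (1.59×10^-8)(535)/(3.030e-04) = 0.02807 Ω
Seg 2: A = πr² = π(8.4900e-03 m)² = 2.264e-04 m²
R_2 = (2.75×10^-8)(2740)/(2.264e-04) = 0.3327 Ω
Seg 3: A = 119 mm² = 1.190e-04 m²
R_3 = (1.59×10^-8)(183)/(1.190e-04) = 0.02445 Ω
R_total = R_1 + R_2 + R_3 = 0.385 Ω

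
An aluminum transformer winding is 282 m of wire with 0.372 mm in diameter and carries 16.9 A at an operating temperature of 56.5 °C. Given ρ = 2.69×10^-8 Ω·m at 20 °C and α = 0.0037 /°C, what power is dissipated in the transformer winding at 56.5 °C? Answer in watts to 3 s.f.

22600 W

A = π(d/2)² = π(1.8600e-04 m)² = 1.087e-07 m²
R₍20₎ = ρL/A = (2.69×10^-8)(282)/(1.087e-07) = 69.8 Ω
R₍56.5₎ = R₍20₎(1 + αΔT) = 69.8 × (1 + 0.0037×36.5) = 79.22 Ω
P = I²R = (16.9)² × 79.22 = 22600 W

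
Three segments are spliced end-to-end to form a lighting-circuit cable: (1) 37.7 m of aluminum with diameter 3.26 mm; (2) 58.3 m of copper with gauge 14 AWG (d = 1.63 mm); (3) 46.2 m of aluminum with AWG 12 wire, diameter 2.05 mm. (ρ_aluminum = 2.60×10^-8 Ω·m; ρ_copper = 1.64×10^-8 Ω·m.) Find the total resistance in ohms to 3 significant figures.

0.940 Ω

Seg 1: A = π(d/2)² = π(1.6300e-03 m)² = 8.347e-06 m²
R_1 = (2.60×10^-8)(37.7)/(8.347e-06) = 0.1174 Ω
Seg 2: A = π(1.63/2 mm)² = π(8.1500e-04 m)² = 2.087e-06 m²
R_2 = (1.64×10^-8)(58.3)/(2.087e-06) = 0.4582 Ω
Seg 3: A = π(2.05/2 mm)² = π(1.0250e-03 m)² = 3.301e-06 m²
R_3 = (2.60×10^-8)(46.2)/(3.301e-06) = 0.3639 Ω
R_total = R_1 + R_2 + R_3 = 0.940 Ω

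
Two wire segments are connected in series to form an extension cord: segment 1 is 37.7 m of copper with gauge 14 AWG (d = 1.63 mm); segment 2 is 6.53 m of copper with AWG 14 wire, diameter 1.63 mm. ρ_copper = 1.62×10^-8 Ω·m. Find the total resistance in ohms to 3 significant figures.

Segment 1: A = π(1.63/2 mm)² = π(8.1500e-04 m)² = 2.087e-06 m²
R₁ = ρL/A = (1.62×10^-8)(37.7)/(2.087e-06) = 0.2927 Ω
Segment 2: A = π(1.63/2 mm)² = π(8.1500e-04 m)² = 2.087e-06 m²
R₂ = (1.62×10^-8)(6.53)/(2.087e-06) = 0.05069 Ω
R = R₁ + R₂ = 0.343 Ω

0.343 Ω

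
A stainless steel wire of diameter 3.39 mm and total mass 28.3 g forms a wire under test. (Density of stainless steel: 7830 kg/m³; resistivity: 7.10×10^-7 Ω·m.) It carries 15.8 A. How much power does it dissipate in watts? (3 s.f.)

A = π(d/2)² = π(1.6950e-03 m)² = 9.0259e-06 m²
L = m/(density·A) = 0.0283/(7830×9.0259e-06) = 0.4004 m
R = ρL/A = (7.10×10^-7)(0.4004)/(9.0259e-06) = 0.0315 Ω
P = I²R = (15.8)² × 0.0315 = 7.86 W

7.86 W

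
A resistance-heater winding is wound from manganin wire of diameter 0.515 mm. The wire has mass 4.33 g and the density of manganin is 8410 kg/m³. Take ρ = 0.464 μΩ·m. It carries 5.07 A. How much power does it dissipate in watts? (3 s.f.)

142 W

ρ = 0.464 μΩ·m = 4.64×10^-7 Ω·m
A = π(d/2)² = π(2.5750e-04 m)² = 2.0831e-07 m²
L = m/(density·A) = 0.00433/(8410×2.0831e-07) = 2.472 m
R = ρL/A = (4.64×10^-7)(2.472)/(2.0831e-07) = 5.506 Ω
P = I²R = (5.07)² × 5.506 = 142 W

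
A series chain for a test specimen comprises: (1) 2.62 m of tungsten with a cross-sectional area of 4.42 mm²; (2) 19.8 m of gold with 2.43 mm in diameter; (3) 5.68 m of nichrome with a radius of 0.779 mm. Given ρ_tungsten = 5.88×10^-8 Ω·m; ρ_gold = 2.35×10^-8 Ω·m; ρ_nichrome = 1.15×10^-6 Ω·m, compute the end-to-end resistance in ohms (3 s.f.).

Seg 1: A = 4.42 mm² = 4.420e-06 m²
R_1 = (5.88×10^-8)(2.62)/(4.420e-06) = 0.03485 Ω
Seg 2: A = π(d/2)² = π(1.2150e-03 m)² = 4.638e-06 m²
R_2 = (2.35×10^-8)(19.8)/(4.638e-06) = 0.1003 Ω
Seg 3: A = πr² = π(7.7900e-04 m)² = 1.906e-06 m²
R_3 = (1.15×10^-6)(5.68)/(1.906e-06) = 3.426 Ω
R_total = R_1 + R_2 + R_3 = 3.56 Ω

3.56 Ω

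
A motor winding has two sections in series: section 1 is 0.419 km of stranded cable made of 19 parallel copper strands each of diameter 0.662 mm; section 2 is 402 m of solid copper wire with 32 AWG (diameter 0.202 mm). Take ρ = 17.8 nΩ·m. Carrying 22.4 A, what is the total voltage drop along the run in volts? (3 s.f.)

5030 V

ρ = 17.8 nΩ·m = 1.78×10^-8 Ω·m
Section 1: A_strand = π(3.3100e-04)² = 3.442e-07 m²; R₁ = ρL/(N·A_s) = (1.78×10^-8)(419)/(19×3.442e-07) = 1.14 Ω
Section 2: A = π(0.202/2 mm)² = π(1.0100e-04 m)² = 3.205e-08 m²
R₂ = (1.78×10^-8)(402)/(3.205e-08) = 223.3 Ω
R = R₁ + R₂ = 224.4 Ω
V = IR = 22.4 × 224.4 = 5030 V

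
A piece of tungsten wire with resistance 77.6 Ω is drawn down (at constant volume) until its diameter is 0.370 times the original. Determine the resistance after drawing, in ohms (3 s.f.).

Volume constant ⇒ L' = L/r² with r = 0.37. R' = ρL'/A' = ρ(L/r²)/(πr²d₀²/4) = R/r⁴.
R' = 53.36 × 77.6 = 4140 Ω

4140 Ω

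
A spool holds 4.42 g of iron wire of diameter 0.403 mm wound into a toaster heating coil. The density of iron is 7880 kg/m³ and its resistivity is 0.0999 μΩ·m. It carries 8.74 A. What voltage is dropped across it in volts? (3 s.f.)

30.1 V

ρ = 0.0999 μΩ·m = 9.99×10^-8 Ω·m
A = π(d/2)² = π(2.0150e-04 m)² = 1.2756e-07 m²
L = m/(density·A) = 0.00442/(7880×1.2756e-07) = 4.397 m
R = ρL/A = (9.99×10^-8)(4.397)/(1.2756e-07) = 3.444 Ω
V = IR = 8.74 × 3.444 = 30.1 V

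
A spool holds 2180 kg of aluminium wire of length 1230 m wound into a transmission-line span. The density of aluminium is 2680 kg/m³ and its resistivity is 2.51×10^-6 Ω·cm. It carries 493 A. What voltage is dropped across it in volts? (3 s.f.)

ρ = 2.51×10^-6 Ω·cm = 2.51×10^-8 Ω·m
A = m/(density·L) = 2180/(2680×1230) = 6.6133e-04 m²
R = ρL/A = (2.51×10^-8)(1230)/(6.6133e-04) = 0.04668 Ω
V = IR = 493 × 0.04668 = 23.0 V

23.0 V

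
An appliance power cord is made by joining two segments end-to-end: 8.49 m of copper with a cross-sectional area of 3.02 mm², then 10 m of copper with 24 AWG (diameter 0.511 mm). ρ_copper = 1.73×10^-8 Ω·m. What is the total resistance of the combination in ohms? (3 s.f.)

0.892 Ω

Segment 1: A = 3.02 mm² = 3.020e-06 m²
R₁ = ρL/A = (1.73×10^-8)(8.49)/(3.020e-06) = 0.04863 Ω
Segment 2: A = π(0.511/2 mm)² = π(2.5550e-04 m)² = 2.051e-07 m²
R₂ = (1.73×10^-8)(10)/(2.051e-07) = 0.8436 Ω
R = R₁ + R₂ = 0.892 Ω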